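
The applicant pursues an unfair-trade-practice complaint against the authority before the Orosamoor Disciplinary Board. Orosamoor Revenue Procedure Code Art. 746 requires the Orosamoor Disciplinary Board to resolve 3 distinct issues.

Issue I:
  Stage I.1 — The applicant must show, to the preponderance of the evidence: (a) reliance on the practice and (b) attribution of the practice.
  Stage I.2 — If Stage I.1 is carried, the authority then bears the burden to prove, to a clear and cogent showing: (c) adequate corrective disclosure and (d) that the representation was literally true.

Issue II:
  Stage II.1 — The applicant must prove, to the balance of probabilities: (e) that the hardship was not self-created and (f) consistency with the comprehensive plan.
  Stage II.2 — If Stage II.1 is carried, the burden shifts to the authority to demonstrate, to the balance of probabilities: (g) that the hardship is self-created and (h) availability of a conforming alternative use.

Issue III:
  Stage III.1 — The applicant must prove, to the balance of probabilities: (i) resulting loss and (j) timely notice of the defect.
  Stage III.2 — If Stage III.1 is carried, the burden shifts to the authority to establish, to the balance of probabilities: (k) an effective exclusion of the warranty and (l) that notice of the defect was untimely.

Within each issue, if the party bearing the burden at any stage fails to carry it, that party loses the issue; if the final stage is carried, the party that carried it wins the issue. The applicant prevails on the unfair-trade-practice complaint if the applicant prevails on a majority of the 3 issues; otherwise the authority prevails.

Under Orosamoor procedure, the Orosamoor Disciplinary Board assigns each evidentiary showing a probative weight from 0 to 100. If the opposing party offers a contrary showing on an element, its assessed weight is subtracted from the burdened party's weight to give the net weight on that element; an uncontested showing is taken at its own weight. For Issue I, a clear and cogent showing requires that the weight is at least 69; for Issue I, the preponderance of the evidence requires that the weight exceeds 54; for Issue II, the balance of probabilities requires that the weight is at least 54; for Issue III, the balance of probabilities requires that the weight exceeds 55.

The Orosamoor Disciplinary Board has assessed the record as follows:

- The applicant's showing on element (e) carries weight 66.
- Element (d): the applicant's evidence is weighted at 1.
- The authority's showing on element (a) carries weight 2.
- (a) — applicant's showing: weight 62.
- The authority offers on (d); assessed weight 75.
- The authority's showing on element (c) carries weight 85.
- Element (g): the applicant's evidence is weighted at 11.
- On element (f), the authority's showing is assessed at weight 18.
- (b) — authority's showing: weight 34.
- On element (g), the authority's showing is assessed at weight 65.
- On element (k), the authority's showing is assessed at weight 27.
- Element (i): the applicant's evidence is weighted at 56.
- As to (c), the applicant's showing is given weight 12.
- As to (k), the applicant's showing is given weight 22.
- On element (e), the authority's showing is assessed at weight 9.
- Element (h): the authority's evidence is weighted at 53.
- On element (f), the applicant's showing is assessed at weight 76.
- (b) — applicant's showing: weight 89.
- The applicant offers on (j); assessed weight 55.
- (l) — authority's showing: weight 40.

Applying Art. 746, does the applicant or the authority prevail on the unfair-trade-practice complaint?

authority

— Issue I —
At Stage I.1 the applicant must meet the preponderance of the evidence (weight exceeds 54): on (a) the weight is 62 less the opposing 2 gives net 60, which does exceed 54, so (a) meets the standard; on (b) the weight is 89 less the opposing 34 gives net 55, which does exceed 54, so (b) meets the standard.
  All elements met. The burden passes to the authority.
At Stage I.2 the authority must meet a clear and cogent showing (weight is at least 69): on (c) the weight is 85 less the opposing 12 gives net 73, which does reach 69, so (c) meets the standard; on (d) the weight is 75 less the opposing 1 gives net 74, which does reach 69, so (d) meets the standard.
  Stage I.2 carried; the final stage is satisfied.
All stages carried — the authority prevails on this issue.
— Issue II —
Stage II.1 — burden on applicant; standard: the balance of probabilities (weight is at least 54).
    (e): 66 − 9 = 57 ≥ 54 [met]
    (f): 76 − 18 = 58 ≥ 54 [met]
  All elements met. The burden passes to the authority.
Stage II.2 — burden on authority; standard: the balance of probabilities (weight is at least 54).
    (g): 65 − 11 = 54 ≥ 54 [met]
    (h): 53 < 54 [not met]
  Not every element is met, so the authority fails to carry Stage II.2.
The applicant prevails on this issue.
— Issue III —
At Stage III.1 the applicant must meet the balance of probabilities (weight exceeds 55): on (i) the weight is 56, > 55, so (i) meets the standard; on (j) the weight is 55, which does not exceed 55, so (j) does not meet the standard.
  Stage III.1 not carried; the applicant fails its burden.
The authority prevails on this issue.
Per-issue: Issue I → authority; Issue II → applicant; Issue III → authority. The applicant must prevail on a majority of issues; overall, the authority prevails.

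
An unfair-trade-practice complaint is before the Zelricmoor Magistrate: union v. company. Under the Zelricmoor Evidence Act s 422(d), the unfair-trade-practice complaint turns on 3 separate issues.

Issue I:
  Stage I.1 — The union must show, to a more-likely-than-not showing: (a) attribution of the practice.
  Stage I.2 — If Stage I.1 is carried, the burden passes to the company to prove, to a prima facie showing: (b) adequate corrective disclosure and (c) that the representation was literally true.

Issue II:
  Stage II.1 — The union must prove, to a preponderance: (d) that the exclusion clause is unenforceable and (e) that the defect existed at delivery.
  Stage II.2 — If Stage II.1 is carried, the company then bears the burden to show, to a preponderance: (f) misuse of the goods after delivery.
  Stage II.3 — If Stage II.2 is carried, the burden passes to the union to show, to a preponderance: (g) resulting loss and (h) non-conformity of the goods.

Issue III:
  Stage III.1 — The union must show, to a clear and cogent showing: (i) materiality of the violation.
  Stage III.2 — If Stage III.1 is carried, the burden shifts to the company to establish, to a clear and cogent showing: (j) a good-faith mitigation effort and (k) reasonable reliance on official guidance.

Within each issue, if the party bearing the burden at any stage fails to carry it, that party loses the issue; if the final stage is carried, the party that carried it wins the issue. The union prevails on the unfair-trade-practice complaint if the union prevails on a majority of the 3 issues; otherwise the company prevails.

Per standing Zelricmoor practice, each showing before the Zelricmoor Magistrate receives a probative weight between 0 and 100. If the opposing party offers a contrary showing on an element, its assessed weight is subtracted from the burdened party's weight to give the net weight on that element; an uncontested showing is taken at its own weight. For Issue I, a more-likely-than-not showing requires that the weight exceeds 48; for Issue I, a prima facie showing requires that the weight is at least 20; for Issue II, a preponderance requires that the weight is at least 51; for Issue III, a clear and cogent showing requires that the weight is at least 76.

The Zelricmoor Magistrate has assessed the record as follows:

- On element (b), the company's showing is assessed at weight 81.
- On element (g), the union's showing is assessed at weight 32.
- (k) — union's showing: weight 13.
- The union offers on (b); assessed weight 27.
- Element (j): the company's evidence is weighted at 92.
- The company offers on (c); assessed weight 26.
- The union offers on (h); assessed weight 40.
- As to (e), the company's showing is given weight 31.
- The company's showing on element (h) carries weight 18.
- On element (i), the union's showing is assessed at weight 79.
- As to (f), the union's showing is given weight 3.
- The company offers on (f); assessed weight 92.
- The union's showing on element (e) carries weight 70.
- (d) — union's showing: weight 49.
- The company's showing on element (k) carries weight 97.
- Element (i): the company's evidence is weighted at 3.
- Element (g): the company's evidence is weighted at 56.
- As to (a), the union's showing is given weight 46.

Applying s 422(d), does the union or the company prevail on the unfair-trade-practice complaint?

company

— Issue I —
At Stage I.1 the union must meet a more-likely-than-not showing (weight exceeds 48): on (a) the weight is 46, ≤ 48, so (a) does not meet the standard.
  Not every element is met, so the union fails to carry Stage I.1.
So the company prevails on this issue.
— Issue II —
At Stage II.1 the union must meet a preponderance (weight is at least 51): on (d) the weight is 49, < 51, so (d) does not meet the standard; on (e) the weight is 70 less the opposing 31 gives net 39, which does not reach 51, so (e) does not meet the standard.
  The union does not carry Stage II.1.
So the company prevails on this issue.
— Issue III —
At Stage III.1 the union must meet a clear and cogent showing (weight is at least 76): on (i) the weight is 79 less the opposing 3 gives net 76, ≥ 76, so (i) meets the standard.
  Stage III.1 carried; the burden shifts to the company.
At Stage III.2 the company must meet a clear and cogent showing (weight is at least 76): on (j) the weight is 92, which does reach 76, so (j) meets the standard; on (k) the weight is 97 less the opposing 13 gives net 84, ≥ 76, so (k) meets the standard.
  Stage III.2 carried; the final stage is satisfied.
All stages carried — the company prevails on this issue.
Per-issue: Issue I → company; Issue II → company; Issue III → company. The union must prevail on a majority of issues; overall, the company prevails.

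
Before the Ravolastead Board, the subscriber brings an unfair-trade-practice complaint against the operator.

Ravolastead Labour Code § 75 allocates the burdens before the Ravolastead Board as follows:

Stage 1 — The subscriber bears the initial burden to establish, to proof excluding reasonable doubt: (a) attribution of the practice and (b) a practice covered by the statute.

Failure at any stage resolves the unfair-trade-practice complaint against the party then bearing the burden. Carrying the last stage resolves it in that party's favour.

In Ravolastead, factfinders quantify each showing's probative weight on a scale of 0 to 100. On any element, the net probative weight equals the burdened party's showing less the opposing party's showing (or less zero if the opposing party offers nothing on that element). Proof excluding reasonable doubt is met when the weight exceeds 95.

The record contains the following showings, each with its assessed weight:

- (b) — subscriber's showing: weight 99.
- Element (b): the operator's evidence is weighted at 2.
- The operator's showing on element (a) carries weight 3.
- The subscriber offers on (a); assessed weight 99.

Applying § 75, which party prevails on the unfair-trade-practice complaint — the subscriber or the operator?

Stage 1 — burden on subscriber; standard: proof excluding reasonable doubt (weight exceeds 95).
    (a): 99 − 3 = 96 > 95 [met]
    (b): 99 − 2 = 97 > 95 [met]
  Stage 1 carried; the final stage is satisfied.
Every stage carried; the subscriber prevails.

subscriber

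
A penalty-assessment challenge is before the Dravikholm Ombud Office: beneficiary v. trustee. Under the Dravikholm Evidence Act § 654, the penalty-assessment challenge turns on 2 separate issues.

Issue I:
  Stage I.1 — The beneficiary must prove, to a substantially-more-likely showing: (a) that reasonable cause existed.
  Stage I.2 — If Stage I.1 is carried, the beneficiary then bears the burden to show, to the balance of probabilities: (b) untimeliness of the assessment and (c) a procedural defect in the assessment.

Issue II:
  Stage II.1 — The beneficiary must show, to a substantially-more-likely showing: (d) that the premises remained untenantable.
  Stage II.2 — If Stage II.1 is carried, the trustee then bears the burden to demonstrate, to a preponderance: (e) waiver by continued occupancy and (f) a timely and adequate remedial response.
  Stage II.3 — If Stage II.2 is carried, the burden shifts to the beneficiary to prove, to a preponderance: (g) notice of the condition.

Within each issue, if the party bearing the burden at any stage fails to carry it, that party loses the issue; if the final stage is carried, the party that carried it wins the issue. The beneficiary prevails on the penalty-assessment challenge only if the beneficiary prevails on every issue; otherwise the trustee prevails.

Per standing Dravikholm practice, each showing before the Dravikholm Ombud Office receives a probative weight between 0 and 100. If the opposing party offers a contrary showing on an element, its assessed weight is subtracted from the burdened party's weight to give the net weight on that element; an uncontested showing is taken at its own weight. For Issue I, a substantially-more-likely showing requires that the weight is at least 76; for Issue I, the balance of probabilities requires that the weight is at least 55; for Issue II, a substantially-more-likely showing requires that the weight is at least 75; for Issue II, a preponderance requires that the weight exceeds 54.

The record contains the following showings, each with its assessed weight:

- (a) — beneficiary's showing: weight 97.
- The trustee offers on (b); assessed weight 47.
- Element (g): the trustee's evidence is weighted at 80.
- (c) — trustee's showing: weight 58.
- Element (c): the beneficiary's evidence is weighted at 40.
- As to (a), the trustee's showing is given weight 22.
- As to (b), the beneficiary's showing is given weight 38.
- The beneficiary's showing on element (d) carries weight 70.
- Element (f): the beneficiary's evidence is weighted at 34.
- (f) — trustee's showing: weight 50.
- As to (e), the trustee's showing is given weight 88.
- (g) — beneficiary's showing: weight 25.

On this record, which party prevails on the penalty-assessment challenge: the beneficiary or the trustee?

trustee

— Issue I —
Stage I.1 — burden on beneficiary; standard: a substantially-more-likely showing (weight is at least 76).
    (a): 97 − 22 = 75 < 76 [not met]
  Not every element is met, so the beneficiary fails to carry Stage I.1.
So the trustee prevails on this issue.
— Issue II —
Stage II.1 (beneficiary, a substantially-more-likely showing, weight is at least 75): (d) 70 < 75 — fails.
  Not every element is met, so the beneficiary fails to carry Stage II.1.
The trustee prevails on this issue.
Per-issue: Issue I → trustee; Issue II → trustee. The beneficiary must prevail on every issue; overall, the trustee prevails.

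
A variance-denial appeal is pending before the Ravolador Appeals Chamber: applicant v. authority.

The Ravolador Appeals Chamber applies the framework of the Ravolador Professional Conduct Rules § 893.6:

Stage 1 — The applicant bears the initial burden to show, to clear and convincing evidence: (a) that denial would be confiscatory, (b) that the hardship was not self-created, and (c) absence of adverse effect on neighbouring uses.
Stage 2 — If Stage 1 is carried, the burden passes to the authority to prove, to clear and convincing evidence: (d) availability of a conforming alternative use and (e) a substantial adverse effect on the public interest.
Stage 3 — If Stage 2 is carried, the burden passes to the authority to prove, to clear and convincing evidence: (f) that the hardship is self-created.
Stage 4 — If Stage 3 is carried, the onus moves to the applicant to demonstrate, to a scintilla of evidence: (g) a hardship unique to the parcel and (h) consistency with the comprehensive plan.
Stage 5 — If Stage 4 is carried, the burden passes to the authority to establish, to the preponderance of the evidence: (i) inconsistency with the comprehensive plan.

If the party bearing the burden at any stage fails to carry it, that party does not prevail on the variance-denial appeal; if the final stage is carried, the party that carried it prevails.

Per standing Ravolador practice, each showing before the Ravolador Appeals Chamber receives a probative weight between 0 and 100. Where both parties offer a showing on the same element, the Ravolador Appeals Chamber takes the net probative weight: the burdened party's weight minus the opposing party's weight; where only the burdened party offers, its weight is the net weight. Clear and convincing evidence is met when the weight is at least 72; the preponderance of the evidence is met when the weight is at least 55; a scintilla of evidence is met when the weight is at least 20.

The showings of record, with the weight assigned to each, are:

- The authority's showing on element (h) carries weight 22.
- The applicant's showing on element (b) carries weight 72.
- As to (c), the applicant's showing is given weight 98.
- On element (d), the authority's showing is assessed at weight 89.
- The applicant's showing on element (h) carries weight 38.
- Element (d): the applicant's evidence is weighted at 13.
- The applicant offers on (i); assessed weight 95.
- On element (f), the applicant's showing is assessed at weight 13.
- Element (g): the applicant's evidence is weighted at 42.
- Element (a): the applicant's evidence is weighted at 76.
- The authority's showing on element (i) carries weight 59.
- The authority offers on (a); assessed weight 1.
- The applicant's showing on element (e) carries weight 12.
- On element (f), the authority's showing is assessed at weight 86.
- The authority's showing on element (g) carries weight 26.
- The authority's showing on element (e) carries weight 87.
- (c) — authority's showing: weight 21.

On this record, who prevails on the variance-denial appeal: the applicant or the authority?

Stage 1 (applicant, clear and convincing evidence, weight is at least 72): (a) net 76−1=75 ≥ 72 — meets; (b) 72 ≥ 72 — meets; (c) net 98−21=77 ≥ 72 — meets.
  All elements met. The burden passes to the authority.
Stage 2 (authority, clear and convincing evidence, weight is at least 72): (d) net 89−13=76 ≥ 72 — meets; (e) net 87−12=75 ≥ 72 — meets.
  All elements met. The authority retains the burden for Stage 3.
Stage 3 (authority, clear and convincing evidence, weight is at least 72): (f) net 86−13=73 ≥ 72 — meets.
  Stage 3 carried; the burden shifts to the applicant.
Stage 4 (applicant, a scintilla of evidence, weight is at least 20): (g) net 42−26=16 < 20 — fails; (h) net 38−22=16 < 20 — fails.
  Stage 4 not carried; the applicant fails its burden.
The authority prevails.

authority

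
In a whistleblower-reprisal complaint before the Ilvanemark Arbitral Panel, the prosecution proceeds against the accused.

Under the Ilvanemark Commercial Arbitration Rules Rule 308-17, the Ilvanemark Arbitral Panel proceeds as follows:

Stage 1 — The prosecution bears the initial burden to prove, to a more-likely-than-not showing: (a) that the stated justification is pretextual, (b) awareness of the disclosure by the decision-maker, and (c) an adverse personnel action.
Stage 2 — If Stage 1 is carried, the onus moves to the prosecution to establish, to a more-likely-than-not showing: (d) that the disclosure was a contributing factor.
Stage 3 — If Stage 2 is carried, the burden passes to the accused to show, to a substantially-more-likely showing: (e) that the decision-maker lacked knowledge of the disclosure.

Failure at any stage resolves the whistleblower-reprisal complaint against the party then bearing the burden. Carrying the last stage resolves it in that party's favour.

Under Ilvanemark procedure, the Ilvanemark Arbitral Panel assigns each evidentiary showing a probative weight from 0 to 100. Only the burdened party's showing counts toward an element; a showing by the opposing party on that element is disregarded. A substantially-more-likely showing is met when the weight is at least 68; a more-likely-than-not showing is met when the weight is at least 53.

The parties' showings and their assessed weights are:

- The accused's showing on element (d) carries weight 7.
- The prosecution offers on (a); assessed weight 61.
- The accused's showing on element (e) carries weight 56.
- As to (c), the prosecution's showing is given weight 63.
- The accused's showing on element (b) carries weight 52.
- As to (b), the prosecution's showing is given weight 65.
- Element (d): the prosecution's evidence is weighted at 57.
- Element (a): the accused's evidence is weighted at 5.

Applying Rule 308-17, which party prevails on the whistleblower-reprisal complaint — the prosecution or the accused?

At Stage 1 the prosecution must meet a more-likely-than-not showing (weight is at least 53): on (a) the weight is 61 (the accused's 5 is given no effect), ≥ 53, so (a) meets the standard; on (b) the weight is 65 (the accused's 52 is given no effect), ≥ 53, so (b) meets the standard; on (c) the weight is 63, which does reach 53, so (c) meets the standard.
  All elements met. The prosecution retains the burden for Stage 2.
At Stage 2 the prosecution must meet a more-likely-than-not showing (weight is at least 53): on (d) the weight is 57 (the accused's 7 is given no effect), which does reach 53, so (d) meets the standard.
  The prosecution carries Stage 2; the accused now bears the burden.
At Stage 3 the accused must meet a substantially-more-likely showing (weight is at least 68): on (e) the weight is 56, < 68, so (e) does not meet the standard.
  The accused does not carry Stage 3.
So the prosecution prevails.

prosecution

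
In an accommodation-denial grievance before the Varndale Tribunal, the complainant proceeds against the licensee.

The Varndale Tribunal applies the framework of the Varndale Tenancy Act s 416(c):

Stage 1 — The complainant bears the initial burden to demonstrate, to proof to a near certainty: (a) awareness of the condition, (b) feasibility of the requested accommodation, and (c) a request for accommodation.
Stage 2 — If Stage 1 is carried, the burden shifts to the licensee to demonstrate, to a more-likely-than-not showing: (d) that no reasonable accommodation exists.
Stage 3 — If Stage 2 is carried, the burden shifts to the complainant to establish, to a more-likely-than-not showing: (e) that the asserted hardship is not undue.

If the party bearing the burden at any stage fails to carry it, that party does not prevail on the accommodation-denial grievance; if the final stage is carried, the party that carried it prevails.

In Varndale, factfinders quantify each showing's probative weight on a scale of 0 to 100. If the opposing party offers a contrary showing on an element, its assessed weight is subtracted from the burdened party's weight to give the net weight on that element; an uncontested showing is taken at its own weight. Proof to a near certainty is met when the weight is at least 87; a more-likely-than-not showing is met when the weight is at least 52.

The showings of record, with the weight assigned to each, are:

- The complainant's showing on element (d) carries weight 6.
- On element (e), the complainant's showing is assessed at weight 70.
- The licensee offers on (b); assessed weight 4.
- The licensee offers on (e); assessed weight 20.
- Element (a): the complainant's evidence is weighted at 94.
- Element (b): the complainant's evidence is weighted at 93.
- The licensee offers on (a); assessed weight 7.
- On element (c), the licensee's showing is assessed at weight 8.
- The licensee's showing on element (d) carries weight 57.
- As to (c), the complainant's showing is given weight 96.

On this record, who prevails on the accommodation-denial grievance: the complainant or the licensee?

complainant

At Stage 1 the complainant must meet proof to a near certainty (weight is at least 87): on (a) the weight is 94 less the opposing 7 gives net 87, ≥ 87, so (a) meets the standard; on (b) the weight is 93 less the opposing 4 gives net 89, ≥ 87, so (b) meets the standard; on (c) the weight is 96 less the opposing 8 gives net 88, ≥ 87, so (c) meets the standard.
  All elements met. The burden passes to the licensee.
At Stage 2 the licensee must meet a more-likely-than-not showing (weight is at least 52): on (d) the weight is 57 less the opposing 6 gives net 51, which does not reach 52, so (d) does not meet the standard.
  Stage 2 not carried; the licensee fails its burden.
So the complainant prevails.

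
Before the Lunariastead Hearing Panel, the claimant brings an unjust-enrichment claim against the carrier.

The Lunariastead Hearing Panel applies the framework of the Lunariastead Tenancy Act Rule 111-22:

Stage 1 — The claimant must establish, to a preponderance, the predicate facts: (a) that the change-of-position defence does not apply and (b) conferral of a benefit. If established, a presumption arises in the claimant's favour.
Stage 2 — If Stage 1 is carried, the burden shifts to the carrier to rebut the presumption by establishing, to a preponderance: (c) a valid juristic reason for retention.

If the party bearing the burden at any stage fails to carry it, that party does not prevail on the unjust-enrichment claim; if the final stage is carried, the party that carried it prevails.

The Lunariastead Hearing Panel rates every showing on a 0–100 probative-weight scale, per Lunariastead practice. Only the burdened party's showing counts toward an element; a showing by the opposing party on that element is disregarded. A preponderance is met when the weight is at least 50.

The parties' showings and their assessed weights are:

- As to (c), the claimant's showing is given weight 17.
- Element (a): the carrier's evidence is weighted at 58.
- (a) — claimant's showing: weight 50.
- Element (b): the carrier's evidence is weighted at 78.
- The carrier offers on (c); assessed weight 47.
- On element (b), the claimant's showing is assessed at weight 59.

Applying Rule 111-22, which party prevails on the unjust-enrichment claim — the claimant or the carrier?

claimant

Stage 1 — burden on claimant; standard: a preponderance (weight is at least 50).
    (a): 50 (carrier's 58 disregarded) ≥ 50 [met]
    (b): 59 (carrier's 78 disregarded) ≥ 50 [met]
  Stage 1 carried; the burden shifts to the carrier.
Stage 2 — burden on carrier; standard: a preponderance (weight is at least 50).
    (c): 47 (claimant's 17 disregarded) < 50 [not met]
  Not every element is met, so the carrier fails to carry Stage 2.
So the claimant prevails.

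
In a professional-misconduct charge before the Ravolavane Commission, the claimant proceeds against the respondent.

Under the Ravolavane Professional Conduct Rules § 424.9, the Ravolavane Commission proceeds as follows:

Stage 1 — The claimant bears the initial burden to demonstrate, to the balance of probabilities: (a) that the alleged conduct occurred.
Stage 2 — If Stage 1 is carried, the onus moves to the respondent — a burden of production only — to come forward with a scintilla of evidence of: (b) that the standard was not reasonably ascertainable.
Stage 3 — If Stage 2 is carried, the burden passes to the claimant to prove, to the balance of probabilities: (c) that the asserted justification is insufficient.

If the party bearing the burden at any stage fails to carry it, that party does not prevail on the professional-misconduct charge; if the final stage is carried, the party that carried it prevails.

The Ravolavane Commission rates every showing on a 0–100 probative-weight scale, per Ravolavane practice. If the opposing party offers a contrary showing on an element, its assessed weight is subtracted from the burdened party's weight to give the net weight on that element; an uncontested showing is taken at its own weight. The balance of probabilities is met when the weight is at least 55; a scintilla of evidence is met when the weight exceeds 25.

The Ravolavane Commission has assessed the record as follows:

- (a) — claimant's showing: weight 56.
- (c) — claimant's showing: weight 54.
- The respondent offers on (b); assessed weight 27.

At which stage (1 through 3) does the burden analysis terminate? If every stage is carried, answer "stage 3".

Stage 1 — burden on claimant; standard: the balance of probabilities (weight is at least 55).
    (a): 56 ≥ 55 [met]
  Stage 1 carried; the burden shifts to the respondent.
Stage 2 — burden on respondent; standard: a scintilla of evidence (weight exceeds 25).
    (b): 27 > 25 [met]
  The respondent carries Stage 2; the claimant now bears the burden.
Stage 3 — burden on claimant; standard: the balance of probabilities (weight is at least 55).
    (c): 54 < 55 [not met]
  The claimant does not carry Stage 3.
The respondent prevails.

stage 3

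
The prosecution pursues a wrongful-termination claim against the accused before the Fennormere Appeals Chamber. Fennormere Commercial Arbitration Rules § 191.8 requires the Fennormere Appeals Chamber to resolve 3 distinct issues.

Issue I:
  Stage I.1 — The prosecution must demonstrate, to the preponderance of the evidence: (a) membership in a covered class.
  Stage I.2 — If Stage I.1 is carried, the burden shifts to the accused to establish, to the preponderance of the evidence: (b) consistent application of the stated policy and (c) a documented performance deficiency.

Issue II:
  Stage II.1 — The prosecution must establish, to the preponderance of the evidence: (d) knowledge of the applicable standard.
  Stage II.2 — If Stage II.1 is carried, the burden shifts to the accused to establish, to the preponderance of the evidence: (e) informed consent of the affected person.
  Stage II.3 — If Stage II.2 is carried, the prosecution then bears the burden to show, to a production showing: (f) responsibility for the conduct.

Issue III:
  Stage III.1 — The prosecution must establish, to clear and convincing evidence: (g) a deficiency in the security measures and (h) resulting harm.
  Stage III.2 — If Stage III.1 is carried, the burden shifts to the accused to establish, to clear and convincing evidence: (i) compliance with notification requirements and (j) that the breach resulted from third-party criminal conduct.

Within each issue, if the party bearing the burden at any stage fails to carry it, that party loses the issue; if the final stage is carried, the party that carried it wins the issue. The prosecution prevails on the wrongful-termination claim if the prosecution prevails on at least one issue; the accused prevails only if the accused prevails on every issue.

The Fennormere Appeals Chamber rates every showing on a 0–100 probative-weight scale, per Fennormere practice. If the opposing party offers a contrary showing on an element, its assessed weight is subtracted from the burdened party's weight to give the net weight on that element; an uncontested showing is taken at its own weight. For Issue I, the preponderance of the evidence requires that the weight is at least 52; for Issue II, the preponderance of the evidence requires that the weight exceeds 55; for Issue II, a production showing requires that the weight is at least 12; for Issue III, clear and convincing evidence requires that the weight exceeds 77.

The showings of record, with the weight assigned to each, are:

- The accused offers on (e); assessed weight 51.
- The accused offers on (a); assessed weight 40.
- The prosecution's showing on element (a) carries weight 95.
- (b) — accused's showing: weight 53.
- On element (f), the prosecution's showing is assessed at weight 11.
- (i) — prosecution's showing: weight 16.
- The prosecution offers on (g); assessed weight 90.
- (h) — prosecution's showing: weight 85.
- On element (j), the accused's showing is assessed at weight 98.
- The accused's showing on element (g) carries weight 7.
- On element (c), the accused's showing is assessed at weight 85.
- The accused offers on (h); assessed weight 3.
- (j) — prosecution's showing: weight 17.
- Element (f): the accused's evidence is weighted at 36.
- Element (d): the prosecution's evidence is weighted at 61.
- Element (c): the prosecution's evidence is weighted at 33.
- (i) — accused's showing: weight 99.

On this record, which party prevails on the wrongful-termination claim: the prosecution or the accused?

prosecution

— Issue I —
Stage I.1 (prosecution, the preponderance of the evidence, weight is at least 52): (a) net 95−40=55 ≥ 52 — meets.
  Stage I.1 carried; the burden shifts to the accused.
Stage I.2 (accused, the preponderance of the evidence, weight is at least 52): (b) 53 ≥ 52 — meets; (c) net 85−33=52 ≥ 52 — meets.
  The accused carries the last stage.
Every stage carried; the accused prevails on this issue.
— Issue II —
Stage II.1 — burden on prosecution; standard: the preponderance of the evidence (weight exceeds 55).
    (d): 61 > 55 [met]
  The prosecution carries Stage II.1; the accused now bears the burden.
Stage II.2 — burden on accused; standard: the preponderance of the evidence (weight exceeds 55).
    (e): 51 ≤ 55 [not met]
  Not every element is met, so the accused fails to carry Stage II.2.
The prosecution prevails on this issue.
— Issue III —
At Stage III.1 the prosecution must meet clear and convincing evidence (weight exceeds 77): on (g) the weight is 90 less the opposing 7 gives net 83, > 77, so (g) meets the standard; on (h) the weight is 85 less the opposing 3 gives net 82, which does exceed 77, so (h) meets the standard.
  Stage III.1 carried; the burden shifts to the accused.
At Stage III.2 the accused must meet clear and convincing evidence (weight exceeds 77): on (i) the weight is 99 less the opposing 16 gives net 83, > 77, so (i) meets the standard; on (j) the weight is 98 less the opposing 17 gives net 81, which does exceed 77, so (j) meets the standard.
  Stage III.2 carried; the final stage is satisfied.
With every stage satisfied, the accused prevails on this issue.
Per-issue: Issue I → accused; Issue II → prosecution; Issue III → accused. The prosecution must prevail on at least one issue; overall, the prosecution prevails.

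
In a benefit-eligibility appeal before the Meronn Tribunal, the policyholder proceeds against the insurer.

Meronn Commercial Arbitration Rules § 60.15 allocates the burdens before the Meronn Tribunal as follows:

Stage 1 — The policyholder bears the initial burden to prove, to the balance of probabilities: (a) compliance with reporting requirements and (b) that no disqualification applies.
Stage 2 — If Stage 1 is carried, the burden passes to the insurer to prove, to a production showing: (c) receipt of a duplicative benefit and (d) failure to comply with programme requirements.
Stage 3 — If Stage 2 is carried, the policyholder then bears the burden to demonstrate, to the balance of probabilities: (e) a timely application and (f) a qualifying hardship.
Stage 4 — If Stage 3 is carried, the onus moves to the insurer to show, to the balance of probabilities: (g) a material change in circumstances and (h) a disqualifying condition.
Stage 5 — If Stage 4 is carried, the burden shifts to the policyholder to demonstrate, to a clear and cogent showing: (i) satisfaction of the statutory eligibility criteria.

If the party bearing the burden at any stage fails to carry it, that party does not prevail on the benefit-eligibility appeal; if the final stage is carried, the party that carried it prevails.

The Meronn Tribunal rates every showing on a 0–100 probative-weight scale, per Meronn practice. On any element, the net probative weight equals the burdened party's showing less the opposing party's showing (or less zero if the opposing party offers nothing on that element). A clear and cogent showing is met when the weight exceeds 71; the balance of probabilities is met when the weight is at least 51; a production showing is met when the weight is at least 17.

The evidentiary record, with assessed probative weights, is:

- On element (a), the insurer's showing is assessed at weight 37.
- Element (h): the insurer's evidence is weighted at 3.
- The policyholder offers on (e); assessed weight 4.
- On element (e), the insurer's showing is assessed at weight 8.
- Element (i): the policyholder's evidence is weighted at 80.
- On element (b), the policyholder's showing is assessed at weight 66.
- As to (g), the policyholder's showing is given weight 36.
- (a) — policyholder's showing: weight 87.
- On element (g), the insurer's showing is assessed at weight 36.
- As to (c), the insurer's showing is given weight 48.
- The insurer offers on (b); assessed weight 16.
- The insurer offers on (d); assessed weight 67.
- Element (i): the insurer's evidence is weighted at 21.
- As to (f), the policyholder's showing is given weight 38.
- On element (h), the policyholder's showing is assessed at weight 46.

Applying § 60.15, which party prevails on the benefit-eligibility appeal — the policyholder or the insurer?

insurer

Stage 1 — burden on policyholder; standard: the balance of probabilities (weight is at least 51).
    (a): 87 − 37 = 50 < 51 [not met]
    (b): 66 − 16 = 50 < 51 [not met]
  Stage 1 not carried; the policyholder fails its burden.
The insurer prevails.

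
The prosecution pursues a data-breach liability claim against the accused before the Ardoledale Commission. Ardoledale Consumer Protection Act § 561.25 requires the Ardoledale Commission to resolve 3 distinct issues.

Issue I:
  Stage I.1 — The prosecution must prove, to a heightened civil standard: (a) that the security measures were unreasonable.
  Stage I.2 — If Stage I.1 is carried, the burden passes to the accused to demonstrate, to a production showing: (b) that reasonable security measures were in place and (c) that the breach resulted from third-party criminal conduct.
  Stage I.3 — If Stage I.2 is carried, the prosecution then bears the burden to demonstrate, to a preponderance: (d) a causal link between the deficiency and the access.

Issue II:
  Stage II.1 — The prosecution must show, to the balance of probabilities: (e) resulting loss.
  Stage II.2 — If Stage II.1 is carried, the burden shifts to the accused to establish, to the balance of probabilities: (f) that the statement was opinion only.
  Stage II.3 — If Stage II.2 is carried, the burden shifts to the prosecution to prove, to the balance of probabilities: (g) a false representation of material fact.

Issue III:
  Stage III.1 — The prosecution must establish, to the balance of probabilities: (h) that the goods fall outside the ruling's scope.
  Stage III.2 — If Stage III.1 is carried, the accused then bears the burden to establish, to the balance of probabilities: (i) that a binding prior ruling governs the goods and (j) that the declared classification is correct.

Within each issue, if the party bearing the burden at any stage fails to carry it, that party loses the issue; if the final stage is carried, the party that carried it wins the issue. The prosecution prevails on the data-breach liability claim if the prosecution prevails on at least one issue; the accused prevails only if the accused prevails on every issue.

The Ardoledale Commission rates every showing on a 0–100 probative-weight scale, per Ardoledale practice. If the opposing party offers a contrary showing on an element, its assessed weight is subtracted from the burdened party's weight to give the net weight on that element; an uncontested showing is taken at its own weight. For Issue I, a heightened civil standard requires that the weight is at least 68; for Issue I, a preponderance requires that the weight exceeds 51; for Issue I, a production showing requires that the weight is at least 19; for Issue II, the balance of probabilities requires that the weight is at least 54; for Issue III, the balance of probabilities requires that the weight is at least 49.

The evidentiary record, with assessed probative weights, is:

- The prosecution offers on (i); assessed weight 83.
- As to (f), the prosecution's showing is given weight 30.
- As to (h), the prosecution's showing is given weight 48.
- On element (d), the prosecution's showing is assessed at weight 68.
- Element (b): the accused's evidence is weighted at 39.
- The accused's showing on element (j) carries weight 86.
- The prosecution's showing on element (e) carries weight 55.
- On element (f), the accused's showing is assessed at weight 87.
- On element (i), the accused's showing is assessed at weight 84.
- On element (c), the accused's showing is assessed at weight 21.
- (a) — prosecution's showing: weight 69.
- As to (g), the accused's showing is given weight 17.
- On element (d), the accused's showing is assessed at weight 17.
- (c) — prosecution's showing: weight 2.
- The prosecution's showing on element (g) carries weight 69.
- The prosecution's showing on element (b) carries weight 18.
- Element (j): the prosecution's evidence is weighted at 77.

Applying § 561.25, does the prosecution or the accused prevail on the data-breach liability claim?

accused

— Issue I —
At Stage I.1 the prosecution must meet a heightened civil standard (weight is at least 68): on (a) the weight is 69, which does reach 68, so (a) meets the standard.
  All elements met. The burden passes to the accused.
At Stage I.2 the accused must meet a production showing (weight is at least 19): on (b) the weight is 39 less the opposing 18 gives net 21, ≥ 19, so (b) meets the standard; on (c) the weight is 21 less the opposing 2 gives net 19, ≥ 19, so (c) meets the standard.
  Stage I.2 is satisfied; the onus moves to the prosecution.
At Stage I.3 the prosecution must meet a preponderance (weight exceeds 51): on (d) the weight is 68 less the opposing 17 gives net 51, ≤ 51, so (d) does not meet the standard.
  Not every element is met, so the prosecution fails to carry Stage I.3.
So the accused prevails on this issue.
— Issue II —
Stage II.1 (prosecution, the balance of probabilities, weight is at least 54): (e) 55 ≥ 54 — meets.
  Stage II.1 carried; the burden shifts to the accused.
Stage II.2 (accused, the balance of probabilities, weight is at least 54): (f) net 87−30=57 ≥ 54 — meets.
  All elements met. The burden passes to the prosecution.
Stage II.3 (prosecution, the balance of probabilities, weight is at least 54): (g) net 69−17=52 < 54 — fails.
  Stage II.3 not carried; the prosecution fails its burden.
The analysis ends at Stage II.3; the accused prevails on this issue.
— Issue III —
Stage III.1 (prosecution, the balance of probabilities, weight is at least 49): (h) 48 < 49 — fails.
  Stage III.1 not carried; the prosecution fails its burden.
The accused prevails on this issue.
Per-issue: Issue I → accused; Issue II → accused; Issue III → accused. The prosecution must prevail on at least one issue; overall, the accused prevails.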